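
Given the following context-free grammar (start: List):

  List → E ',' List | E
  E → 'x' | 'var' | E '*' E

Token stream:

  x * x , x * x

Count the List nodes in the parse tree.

2

[List [E [E x] * [E x]] , [List [E [E x] * [E x]]]]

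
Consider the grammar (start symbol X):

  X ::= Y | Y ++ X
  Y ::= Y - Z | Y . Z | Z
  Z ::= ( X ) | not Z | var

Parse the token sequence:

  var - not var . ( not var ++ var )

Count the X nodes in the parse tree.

[X [Y [Y [Y [Z var]] - [Z not [Z var]]] . [Z ( [X [Y [Z not [Z var]]] ++ [X [Y [Z var]]]] )]]]

3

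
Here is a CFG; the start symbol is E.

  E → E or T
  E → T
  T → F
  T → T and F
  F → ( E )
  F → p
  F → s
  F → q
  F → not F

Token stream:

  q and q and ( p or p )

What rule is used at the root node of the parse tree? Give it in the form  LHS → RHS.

[E [T [T [T [F q]] and [F q]] and [F ( [E [E [T [F p]]] or [T [F p]]] )]]]

E → T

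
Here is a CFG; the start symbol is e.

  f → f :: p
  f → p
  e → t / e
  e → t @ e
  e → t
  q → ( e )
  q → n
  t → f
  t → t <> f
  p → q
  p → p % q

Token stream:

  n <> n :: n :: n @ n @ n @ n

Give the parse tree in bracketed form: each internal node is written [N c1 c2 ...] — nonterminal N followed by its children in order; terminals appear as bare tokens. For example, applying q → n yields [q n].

[e [t [t [f [p [q n]]]] <> [f [f [f [p [q n]]] :: [p [q n]]] :: [p [q n]]]] @ [e [t [f [p [q n]]]] @ [e [t [f [p [q n]]]] @ [e [t [f [p [q n]]]]]]]]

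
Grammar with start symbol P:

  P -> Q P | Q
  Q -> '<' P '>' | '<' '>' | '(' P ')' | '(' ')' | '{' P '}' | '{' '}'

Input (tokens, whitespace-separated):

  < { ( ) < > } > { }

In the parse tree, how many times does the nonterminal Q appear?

[P [Q < [P [Q { [P [Q ( )] [P [Q < >]]] }]] >] [P [Q { }]]]

5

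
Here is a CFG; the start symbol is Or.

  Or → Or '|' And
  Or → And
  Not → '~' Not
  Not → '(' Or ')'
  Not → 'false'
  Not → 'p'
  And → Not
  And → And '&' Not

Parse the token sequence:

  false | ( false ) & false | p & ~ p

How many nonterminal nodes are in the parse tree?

17

[Or [Or [Or [And [Not false]]] | [And [And [Not ( [Or [And [Not false]]] )]] & [Not false]]] | [And [And [Not p]] & [Not ~ [Not p]]]]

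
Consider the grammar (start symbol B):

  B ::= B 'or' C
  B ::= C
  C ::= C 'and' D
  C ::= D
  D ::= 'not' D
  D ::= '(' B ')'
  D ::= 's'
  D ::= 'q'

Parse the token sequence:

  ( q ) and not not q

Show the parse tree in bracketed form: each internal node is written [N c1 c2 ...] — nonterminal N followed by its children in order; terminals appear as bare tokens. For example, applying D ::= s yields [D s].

B
C
C and D
D and D
( B ) and D
( C ) and D
( D ) and D
( q ) and D
( q ) and not D
( q ) and not not D
( q ) and not not q

[B [C [C [D ( [B [C [D q]]] )]] and [D not [D not [D q]]]]]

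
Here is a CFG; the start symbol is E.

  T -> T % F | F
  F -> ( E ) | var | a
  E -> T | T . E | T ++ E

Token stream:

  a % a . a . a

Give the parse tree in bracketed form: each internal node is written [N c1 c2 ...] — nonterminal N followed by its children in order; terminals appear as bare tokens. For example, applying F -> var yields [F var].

[E [T [T [F a]] % [F a]] . [E [T [F a]] . [E [T [F a]]]]]

E
T . E
T % F . E
F % F . E
a % F . E
a % a . E
a % a . T . E
a % a . F . E
a % a . a . E
a % a . a . T
a % a . a . F
a % a . a . a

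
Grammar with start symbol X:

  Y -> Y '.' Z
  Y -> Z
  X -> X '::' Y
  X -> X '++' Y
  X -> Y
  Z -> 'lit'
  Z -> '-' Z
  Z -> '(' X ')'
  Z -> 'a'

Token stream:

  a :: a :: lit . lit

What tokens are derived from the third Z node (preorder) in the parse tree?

[X [X [X [Y [Z a]]] :: [Y [Z a]]] :: [Y [Y [Z lit]] . [Z lit]]]

lit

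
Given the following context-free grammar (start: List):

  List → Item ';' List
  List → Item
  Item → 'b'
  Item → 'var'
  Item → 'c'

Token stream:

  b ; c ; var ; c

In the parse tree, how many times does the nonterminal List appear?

[List [Item b] ; [List [Item c] ; [List [Item var] ; [List [Item c]]]]]

4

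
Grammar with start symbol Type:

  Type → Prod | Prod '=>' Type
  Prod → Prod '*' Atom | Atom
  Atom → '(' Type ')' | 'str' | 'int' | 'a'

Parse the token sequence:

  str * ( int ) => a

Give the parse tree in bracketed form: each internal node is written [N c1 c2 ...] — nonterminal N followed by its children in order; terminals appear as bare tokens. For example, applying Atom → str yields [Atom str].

[Type [Prod [Prod [Atom str]] * [Atom ( [Type [Prod [Atom int]]] )]] => [Type [Prod [Atom a]]]]

Type
Prod => Type
Prod * Atom => Type
Atom * Atom => Type
str * Atom => Type
str * ( Type ) => Type
str * ( Prod ) => Type
str * ( Atom ) => Type
str * ( int ) => Type
str * ( int ) => Prod
str * ( int ) => Atom
str * ( int ) => a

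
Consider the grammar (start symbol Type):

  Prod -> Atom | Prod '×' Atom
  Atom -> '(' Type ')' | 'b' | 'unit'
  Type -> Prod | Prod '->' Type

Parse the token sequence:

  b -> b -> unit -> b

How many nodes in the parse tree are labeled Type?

[Type [Prod [Atom b]] -> [Type [Prod [Atom b]] -> [Type [Prod [Atom unit]] -> [Type [Prod [Atom b]]]]]]

4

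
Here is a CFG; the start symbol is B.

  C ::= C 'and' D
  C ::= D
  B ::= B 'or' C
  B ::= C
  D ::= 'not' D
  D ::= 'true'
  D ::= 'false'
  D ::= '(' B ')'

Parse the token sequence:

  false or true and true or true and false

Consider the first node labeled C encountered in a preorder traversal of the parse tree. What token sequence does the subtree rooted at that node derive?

false

[B [B [B [C [D false]]] or [C [C [D true]] and [D true]]] or [C [C [D true]] and [D false]]]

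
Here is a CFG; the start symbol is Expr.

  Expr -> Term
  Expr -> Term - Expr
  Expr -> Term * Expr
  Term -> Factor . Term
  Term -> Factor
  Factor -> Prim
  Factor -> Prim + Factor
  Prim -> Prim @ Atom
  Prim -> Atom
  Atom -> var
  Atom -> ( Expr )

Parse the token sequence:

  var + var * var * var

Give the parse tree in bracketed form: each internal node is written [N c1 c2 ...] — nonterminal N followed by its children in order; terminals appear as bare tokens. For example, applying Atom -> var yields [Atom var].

Expr
Term * Expr
Factor * Expr
Prim + Factor * Expr
Atom + Factor * Expr
var + Factor * Expr
var + Prim * Expr
var + Atom * Expr
var + var * Expr
var + var * Term * Expr
var + var * Factor * Expr
var + var * Prim * Expr
var + var * Atom * Expr
var + var * var * Expr
var + var * var * Term
var + var * var * Factor
var + var * var * Prim
var + var * var * Atom
var + var * var * var

[Expr [Term [Factor [Prim [Atom var]] + [Factor [Prim [Atom var]]]]] * [Expr [Term [Factor [Prim [Atom var]]]] * [Expr [Term [Factor [Prim [Atom var]]]]]]]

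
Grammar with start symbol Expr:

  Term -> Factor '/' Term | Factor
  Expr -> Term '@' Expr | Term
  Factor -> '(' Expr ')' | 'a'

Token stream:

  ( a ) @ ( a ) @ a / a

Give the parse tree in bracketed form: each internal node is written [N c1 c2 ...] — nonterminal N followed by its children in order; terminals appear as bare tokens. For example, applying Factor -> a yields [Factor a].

[Expr [Term [Factor ( [Expr [Term [Factor a]]] )]] @ [Expr [Term [Factor ( [Expr [Term [Factor a]]] )]] @ [Expr [Term [Factor a] / [Term [Factor a]]]]]]

Expr
Term @ Expr
Factor @ Expr
( Expr ) @ Expr
( Term ) @ Expr
( Factor ) @ Expr
( a ) @ Expr
( a ) @ Term @ Expr
( a ) @ Factor @ Expr
( a ) @ ( Expr ) @ Expr
( a ) @ ( Term ) @ Expr
( a ) @ ( Factor ) @ Expr
( a ) @ ( a ) @ Expr
( a ) @ ( a ) @ Term
( a ) @ ( a ) @ Factor / Term
( a ) @ ( a ) @ a / Term
( a ) @ ( a ) @ a / Factor
( a ) @ ( a ) @ a / a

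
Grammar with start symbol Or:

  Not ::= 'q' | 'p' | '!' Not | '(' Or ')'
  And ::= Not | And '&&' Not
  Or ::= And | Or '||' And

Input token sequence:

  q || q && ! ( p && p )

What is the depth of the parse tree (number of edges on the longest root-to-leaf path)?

[Or [Or [And [Not q]]] || [And [And [Not q]] && [Not ! [Not ( [Or [And [And [Not p]] && [Not p]]] )]]]]

8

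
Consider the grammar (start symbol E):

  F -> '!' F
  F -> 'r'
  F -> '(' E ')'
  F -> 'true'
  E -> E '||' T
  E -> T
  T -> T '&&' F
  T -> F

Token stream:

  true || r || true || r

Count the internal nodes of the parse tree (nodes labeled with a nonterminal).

[E [E [E [E [T [F true]]] || [T [F r]]] || [T [F true]]] || [T [F r]]]

12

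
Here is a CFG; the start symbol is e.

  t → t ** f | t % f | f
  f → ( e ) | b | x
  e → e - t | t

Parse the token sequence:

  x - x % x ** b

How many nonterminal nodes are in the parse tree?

10

[e [e [t [f x]]] - [t [t [t [f x]] % [f x]] ** [f b]]]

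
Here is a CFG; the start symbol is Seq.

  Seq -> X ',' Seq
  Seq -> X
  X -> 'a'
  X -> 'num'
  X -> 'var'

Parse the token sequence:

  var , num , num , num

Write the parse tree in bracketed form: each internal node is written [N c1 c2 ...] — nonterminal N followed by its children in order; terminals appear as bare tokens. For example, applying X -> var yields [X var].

Seq
X , Seq
var , Seq
var , X , Seq
var , num , Seq
var , num , X , Seq
var , num , num , Seq
var , num , num , X
var , num , num , num

[Seq [X var] , [Seq [X num] , [Seq [X num] , [Seq [X num]]]]]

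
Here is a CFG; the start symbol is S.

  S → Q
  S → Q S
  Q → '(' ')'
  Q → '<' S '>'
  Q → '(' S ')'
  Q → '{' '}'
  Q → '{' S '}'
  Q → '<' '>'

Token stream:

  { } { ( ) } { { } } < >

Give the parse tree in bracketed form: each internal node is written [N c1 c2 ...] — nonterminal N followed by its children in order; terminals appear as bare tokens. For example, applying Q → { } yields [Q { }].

S
Q S
{ } S
{ } Q S
{ } { S } S
{ } { Q } S
{ } { ( ) } S
{ } { ( ) } Q S
{ } { ( ) } { S } S
{ } { ( ) } { Q } S
{ } { ( ) } { { } } S
{ } { ( ) } { { } } Q
{ } { ( ) } { { } } < >

[S [Q { }] [S [Q { [S [Q ( )]] }] [S [Q { [S [Q { }]] }] [S [Q < >]]]]]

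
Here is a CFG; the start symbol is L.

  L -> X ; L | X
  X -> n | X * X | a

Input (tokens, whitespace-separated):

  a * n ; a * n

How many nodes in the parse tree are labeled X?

6

[L [X [X a] * [X n]] ; [L [X [X a] * [X n]]]]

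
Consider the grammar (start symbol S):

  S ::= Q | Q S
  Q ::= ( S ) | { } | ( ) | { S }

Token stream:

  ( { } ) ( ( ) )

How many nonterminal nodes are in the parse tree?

[S [Q ( [S [Q { }]] )] [S [Q ( [S [Q ( )]] )]]]

8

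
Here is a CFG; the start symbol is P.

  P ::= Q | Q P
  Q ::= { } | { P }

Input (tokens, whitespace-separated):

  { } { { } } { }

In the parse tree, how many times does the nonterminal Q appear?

4

[P [Q { }] [P [Q { [P [Q { }]] }] [P [Q { }]]]]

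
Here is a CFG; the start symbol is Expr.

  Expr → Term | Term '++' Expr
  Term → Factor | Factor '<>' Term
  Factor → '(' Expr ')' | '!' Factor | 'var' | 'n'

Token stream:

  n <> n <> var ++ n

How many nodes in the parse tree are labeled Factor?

[Expr [Term [Factor n] <> [Term [Factor n] <> [Term [Factor var]]]] ++ [Expr [Term [Factor n]]]]

4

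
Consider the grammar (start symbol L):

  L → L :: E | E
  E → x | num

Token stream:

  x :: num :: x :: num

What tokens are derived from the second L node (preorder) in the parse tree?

x :: num :: x

[L [L [L [L [E x]] :: [E num]] :: [E x]] :: [E num]]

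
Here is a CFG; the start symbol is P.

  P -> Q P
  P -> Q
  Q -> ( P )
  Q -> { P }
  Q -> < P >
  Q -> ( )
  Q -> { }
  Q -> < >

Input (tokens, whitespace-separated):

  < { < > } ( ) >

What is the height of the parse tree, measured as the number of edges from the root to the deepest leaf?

[P [Q < [P [Q { [P [Q < >]] }] [P [Q ( )]]] >]]

6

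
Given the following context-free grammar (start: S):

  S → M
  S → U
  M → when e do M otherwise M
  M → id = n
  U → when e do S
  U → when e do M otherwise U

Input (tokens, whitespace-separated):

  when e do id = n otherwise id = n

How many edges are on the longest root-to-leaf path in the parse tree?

3

[S [M when e do [M id = n] otherwise [M id = n]]]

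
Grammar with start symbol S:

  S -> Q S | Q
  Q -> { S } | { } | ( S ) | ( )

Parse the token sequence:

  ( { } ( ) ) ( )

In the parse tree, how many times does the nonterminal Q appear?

[S [Q ( [S [Q { }] [S [Q ( )]]] )] [S [Q ( )]]]

4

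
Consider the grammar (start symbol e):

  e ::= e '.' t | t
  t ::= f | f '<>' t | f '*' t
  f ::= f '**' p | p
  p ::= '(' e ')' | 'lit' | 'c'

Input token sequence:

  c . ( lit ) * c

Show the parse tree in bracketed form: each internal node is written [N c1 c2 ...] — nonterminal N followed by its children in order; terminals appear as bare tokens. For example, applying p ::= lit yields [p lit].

[e [e [t [f [p c]]]] . [t [f [p ( [e [t [f [p lit]]]] )]] * [t [f [p c]]]]]

e
e . t
t . t
f . t
p . t
c . t
c . f * t
c . p * t
c . ( e ) * t
c . ( t ) * t
c . ( f ) * t
c . ( p ) * t
c . ( lit ) * t
c . ( lit ) * f
c . ( lit ) * p
c . ( lit ) * c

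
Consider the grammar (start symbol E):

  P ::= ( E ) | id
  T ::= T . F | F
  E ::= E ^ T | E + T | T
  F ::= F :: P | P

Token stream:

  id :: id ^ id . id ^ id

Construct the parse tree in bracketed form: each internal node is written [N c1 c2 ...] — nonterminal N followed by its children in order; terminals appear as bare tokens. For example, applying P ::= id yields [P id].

[E [E [E [T [F [F [P id]] :: [P id]]]] ^ [T [T [F [P id]]] . [F [P id]]]] ^ [T [F [P id]]]]

E
E ^ T
E ^ T ^ T
T ^ T ^ T
F ^ T ^ T
F :: P ^ T ^ T
P :: P ^ T ^ T
id :: P ^ T ^ T
id :: id ^ T ^ T
id :: id ^ T . F ^ T
id :: id ^ F . F ^ T
id :: id ^ P . F ^ T
id :: id ^ id . F ^ T
id :: id ^ id . P ^ T
id :: id ^ id . id ^ T
id :: id ^ id . id ^ F
id :: id ^ id . id ^ P
id :: id ^ id . id ^ id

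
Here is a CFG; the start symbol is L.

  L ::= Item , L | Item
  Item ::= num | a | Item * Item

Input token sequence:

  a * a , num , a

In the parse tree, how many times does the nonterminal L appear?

[L [Item [Item a] * [Item a]] , [L [Item num] , [L [Item a]]]]

3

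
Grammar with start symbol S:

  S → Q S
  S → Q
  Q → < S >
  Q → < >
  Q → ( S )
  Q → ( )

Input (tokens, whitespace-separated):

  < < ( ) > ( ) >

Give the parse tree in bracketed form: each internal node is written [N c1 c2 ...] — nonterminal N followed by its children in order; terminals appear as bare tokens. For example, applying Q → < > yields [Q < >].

[S [Q < [S [Q < [S [Q ( )]] >] [S [Q ( )]]] >]]

S
Q
< S >
< Q S >
< < S > S >
< < Q > S >
< < ( ) > S >
< < ( ) > Q >
< < ( ) > ( ) >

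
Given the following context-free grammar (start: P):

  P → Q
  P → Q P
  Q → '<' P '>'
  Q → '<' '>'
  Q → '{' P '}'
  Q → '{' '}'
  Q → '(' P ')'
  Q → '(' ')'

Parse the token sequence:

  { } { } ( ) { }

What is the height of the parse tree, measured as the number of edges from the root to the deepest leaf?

5

[P [Q { }] [P [Q { }] [P [Q ( )] [P [Q { }]]]]]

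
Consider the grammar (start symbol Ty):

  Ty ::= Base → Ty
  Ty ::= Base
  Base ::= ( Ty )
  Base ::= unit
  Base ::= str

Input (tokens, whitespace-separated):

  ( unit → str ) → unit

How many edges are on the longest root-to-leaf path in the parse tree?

[Ty [Base ( [Ty [Base unit] → [Ty [Base str]]] )] → [Ty [Base unit]]]

5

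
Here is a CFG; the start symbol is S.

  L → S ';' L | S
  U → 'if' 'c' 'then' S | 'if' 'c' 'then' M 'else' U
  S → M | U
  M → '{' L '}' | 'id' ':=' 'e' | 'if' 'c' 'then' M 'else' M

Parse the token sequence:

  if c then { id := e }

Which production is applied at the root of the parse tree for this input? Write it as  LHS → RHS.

S → U

[S [U if c then [S [M { [L [S [M id := e]]] }]]]]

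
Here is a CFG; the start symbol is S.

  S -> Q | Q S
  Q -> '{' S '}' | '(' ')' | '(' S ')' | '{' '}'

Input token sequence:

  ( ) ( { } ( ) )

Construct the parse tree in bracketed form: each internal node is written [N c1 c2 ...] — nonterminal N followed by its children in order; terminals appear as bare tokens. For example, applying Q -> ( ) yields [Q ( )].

S
Q S
( ) S
( ) Q
( ) ( S )
( ) ( Q S )
( ) ( { } S )
( ) ( { } Q )
( ) ( { } ( ) )

[S [Q ( )] [S [Q ( [S [Q { }] [S [Q ( )]]] )]]]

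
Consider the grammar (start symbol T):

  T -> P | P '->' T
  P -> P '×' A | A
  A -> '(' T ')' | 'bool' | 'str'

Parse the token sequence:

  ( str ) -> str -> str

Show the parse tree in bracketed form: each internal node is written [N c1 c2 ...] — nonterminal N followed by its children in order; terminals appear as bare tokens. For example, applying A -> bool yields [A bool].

[T [P [A ( [T [P [A str]]] )]] -> [T [P [A str]] -> [T [P [A str]]]]]

T
P -> T
A -> T
( T ) -> T
( P ) -> T
( A ) -> T
( str ) -> T
( str ) -> P -> T
( str ) -> A -> T
( str ) -> str -> T
( str ) -> str -> P
( str ) -> str -> A
( str ) -> str -> str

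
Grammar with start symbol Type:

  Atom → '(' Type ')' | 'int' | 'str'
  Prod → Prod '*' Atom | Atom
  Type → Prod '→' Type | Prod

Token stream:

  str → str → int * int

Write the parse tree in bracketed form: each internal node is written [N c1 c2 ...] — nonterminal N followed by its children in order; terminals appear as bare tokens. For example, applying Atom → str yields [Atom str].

Type
Prod → Type
Atom → Type
str → Type
str → Prod → Type
str → Atom → Type
str → str → Type
str → str → Prod
str → str → Prod * Atom
str → str → Atom * Atom
str → str → int * Atom
str → str → int * int

[Type [Prod [Atom str]] → [Type [Prod [Atom str]] → [Type [Prod [Prod [Atom int]] * [Atom int]]]]]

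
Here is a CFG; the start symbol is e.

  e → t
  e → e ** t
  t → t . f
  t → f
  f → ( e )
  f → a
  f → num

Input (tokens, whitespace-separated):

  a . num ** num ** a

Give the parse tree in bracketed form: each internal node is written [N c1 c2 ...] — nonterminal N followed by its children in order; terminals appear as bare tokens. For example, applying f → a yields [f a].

e
e ** t
e ** t ** t
t ** t ** t
t . f ** t ** t
f . f ** t ** t
a . f ** t ** t
a . num ** t ** t
a . num ** f ** t
a . num ** num ** t
a . num ** num ** f
a . num ** num ** a

[e [e [e [t [t [f a]] . [f num]]] ** [t [f num]]] ** [t [f a]]]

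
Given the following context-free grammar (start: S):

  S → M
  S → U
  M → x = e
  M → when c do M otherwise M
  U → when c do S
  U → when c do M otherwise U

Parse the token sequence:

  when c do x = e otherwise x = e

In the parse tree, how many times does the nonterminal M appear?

3

[S [M when c do [M x = e] otherwise [M x = e]]]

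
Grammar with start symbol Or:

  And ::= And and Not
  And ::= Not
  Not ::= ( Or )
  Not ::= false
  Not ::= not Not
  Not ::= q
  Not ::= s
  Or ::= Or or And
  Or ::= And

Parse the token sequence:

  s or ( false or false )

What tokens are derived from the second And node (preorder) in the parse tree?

( false or false )

[Or [Or [And [Not s]]] or [And [Not ( [Or [Or [And [Not false]]] or [And [Not false]]] )]]]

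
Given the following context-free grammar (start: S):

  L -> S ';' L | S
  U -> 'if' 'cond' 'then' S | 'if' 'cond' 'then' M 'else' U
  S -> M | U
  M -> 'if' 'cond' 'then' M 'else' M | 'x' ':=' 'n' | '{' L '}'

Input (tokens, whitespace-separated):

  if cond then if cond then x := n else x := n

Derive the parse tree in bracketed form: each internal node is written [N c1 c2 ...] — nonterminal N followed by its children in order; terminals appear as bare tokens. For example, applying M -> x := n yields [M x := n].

[S [U if cond then [S [M if cond then [M x := n] else [M x := n]]]]]

S
U
if cond then S
if cond then M
if cond then if cond then M else M
if cond then if cond then x := n else M
if cond then if cond then x := n else x := n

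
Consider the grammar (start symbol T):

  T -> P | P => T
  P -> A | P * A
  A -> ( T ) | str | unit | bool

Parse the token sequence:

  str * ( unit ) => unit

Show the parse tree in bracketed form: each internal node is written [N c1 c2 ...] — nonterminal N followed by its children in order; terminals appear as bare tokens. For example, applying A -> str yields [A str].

[T [P [P [A str]] * [A ( [T [P [A unit]]] )]] => [T [P [A unit]]]]

T
P => T
P * A => T
A * A => T
str * A => T
str * ( T ) => T
str * ( P ) => T
str * ( A ) => T
str * ( unit ) => T
str * ( unit ) => P
str * ( unit ) => A
str * ( unit ) => unit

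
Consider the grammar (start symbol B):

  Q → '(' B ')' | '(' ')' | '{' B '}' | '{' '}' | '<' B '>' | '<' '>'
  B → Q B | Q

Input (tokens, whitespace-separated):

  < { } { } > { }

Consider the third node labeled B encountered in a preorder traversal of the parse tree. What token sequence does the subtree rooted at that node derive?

{ }

[B [Q < [B [Q { }] [B [Q { }]]] >] [B [Q { }]]]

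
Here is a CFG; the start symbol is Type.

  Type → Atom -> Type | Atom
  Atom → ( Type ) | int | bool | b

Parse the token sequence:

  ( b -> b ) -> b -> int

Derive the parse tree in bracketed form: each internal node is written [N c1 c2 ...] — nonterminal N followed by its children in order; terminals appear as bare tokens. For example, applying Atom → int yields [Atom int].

Type
Atom -> Type
( Type ) -> Type
( Atom -> Type ) -> Type
( b -> Type ) -> Type
( b -> Atom ) -> Type
( b -> b ) -> Type
( b -> b ) -> Atom -> Type
( b -> b ) -> b -> Type
( b -> b ) -> b -> Atom
( b -> b ) -> b -> int

[Type [Atom ( [Type [Atom b] -> [Type [Atom b]]] )] -> [Type [Atom b] -> [Type [Atom int]]]]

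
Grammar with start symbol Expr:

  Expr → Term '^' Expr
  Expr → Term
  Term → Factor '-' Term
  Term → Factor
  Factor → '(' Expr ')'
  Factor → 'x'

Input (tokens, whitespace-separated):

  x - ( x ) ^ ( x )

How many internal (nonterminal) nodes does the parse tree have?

14

[Expr [Term [Factor x] - [Term [Factor ( [Expr [Term [Factor x]]] )]]] ^ [Expr [Term [Factor ( [Expr [Term [Factor x]]] )]]]]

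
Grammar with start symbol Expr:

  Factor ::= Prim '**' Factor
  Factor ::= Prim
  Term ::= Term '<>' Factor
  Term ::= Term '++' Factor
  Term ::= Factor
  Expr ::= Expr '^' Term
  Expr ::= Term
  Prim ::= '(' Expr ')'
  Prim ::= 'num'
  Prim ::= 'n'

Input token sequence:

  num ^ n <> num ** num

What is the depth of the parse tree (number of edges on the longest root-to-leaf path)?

5

[Expr [Expr [Term [Factor [Prim num]]]] ^ [Term [Term [Factor [Prim n]]] <> [Factor [Prim num] ** [Factor [Prim num]]]]]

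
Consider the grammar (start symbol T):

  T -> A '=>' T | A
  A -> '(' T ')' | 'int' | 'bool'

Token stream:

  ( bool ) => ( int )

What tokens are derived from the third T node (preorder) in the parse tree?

( int )

[T [A ( [T [A bool]] )] => [T [A ( [T [A int]] )]]]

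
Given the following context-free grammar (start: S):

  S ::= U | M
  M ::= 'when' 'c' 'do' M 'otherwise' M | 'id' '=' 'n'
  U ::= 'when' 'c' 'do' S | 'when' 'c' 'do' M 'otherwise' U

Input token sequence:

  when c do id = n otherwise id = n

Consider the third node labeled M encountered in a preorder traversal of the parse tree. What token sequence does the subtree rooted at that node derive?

[S [M when c do [M id = n] otherwise [M id = n]]]

id = n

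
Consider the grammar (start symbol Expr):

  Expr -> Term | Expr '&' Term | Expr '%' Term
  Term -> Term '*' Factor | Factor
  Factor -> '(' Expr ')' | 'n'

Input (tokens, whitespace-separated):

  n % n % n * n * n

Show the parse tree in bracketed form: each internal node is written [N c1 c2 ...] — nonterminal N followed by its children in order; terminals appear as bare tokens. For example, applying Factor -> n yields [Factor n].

[Expr [Expr [Expr [Term [Factor n]]] % [Term [Factor n]]] % [Term [Term [Term [Factor n]] * [Factor n]] * [Factor n]]]

Expr
Expr % Term
Expr % Term % Term
Term % Term % Term
Factor % Term % Term
n % Term % Term
n % Factor % Term
n % n % Term
n % n % Term * Factor
n % n % Term * Factor * Factor
n % n % Factor * Factor * Factor
n % n % n * Factor * Factor
n % n % n * n * Factor
n % n % n * n * n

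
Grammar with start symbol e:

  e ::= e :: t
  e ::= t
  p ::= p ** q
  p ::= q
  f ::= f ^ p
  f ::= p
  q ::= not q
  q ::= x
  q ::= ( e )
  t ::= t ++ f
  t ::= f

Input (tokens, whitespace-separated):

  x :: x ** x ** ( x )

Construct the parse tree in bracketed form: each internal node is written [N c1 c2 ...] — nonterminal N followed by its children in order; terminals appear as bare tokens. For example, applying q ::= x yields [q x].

e
e :: t
t :: t
f :: t
p :: t
q :: t
x :: t
x :: f
x :: p
x :: p ** q
x :: p ** q ** q
x :: q ** q ** q
x :: x ** q ** q
x :: x ** x ** q
x :: x ** x ** ( e )
x :: x ** x ** ( t )
x :: x ** x ** ( f )
x :: x ** x ** ( p )
x :: x ** x ** ( q )
x :: x ** x ** ( x )

[e [e [t [f [p [q x]]]]] :: [t [f [p [p [p [q x]] ** [q x]] ** [q ( [e [t [f [p [q x]]]]] )]]]]]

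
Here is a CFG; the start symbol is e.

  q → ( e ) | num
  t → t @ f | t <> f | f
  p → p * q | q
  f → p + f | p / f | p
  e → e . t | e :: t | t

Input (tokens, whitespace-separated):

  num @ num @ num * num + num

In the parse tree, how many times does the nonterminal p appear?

[e [t [t [t [f [p [q num]]]] @ [f [p [q num]]]] @ [f [p [p [q num]] * [q num]] + [f [p [q num]]]]]]

5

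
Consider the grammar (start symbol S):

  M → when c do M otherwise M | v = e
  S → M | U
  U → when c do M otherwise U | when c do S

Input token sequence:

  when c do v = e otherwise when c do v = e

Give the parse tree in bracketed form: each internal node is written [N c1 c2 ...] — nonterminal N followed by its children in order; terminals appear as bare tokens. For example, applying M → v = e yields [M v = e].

[S [U when c do [M v = e] otherwise [U when c do [S [M v = e]]]]]

S
U
when c do M otherwise U
when c do v = e otherwise U
when c do v = e otherwise when c do S
when c do v = e otherwise when c do M
when c do v = e otherwise when c do v = e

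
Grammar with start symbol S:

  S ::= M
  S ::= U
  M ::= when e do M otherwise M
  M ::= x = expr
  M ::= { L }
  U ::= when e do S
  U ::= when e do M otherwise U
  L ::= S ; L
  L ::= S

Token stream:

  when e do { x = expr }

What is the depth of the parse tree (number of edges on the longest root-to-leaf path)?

7

[S [U when e do [S [M { [L [S [M x = expr]]] }]]]]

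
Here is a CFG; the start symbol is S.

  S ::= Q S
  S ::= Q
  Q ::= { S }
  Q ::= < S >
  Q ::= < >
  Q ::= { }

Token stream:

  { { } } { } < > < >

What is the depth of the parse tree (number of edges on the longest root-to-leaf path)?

5

[S [Q { [S [Q { }]] }] [S [Q { }] [S [Q < >] [S [Q < >]]]]]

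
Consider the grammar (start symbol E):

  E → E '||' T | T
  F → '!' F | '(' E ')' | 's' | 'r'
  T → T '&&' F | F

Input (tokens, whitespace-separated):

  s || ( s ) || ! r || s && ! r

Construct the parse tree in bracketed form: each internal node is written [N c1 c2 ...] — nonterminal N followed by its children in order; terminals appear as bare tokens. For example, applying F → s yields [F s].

[E [E [E [E [T [F s]]] || [T [F ( [E [T [F s]]] )]]] || [T [F ! [F r]]]] || [T [T [F s]] && [F ! [F r]]]]

E
E || T
E || T || T
E || T || T || T
T || T || T || T
F || T || T || T
s || T || T || T
s || F || T || T
s || ( E ) || T || T
s || ( T ) || T || T
s || ( F ) || T || T
s || ( s ) || T || T
s || ( s ) || F || T
s || ( s ) || ! F || T
s || ( s ) || ! r || T
s || ( s ) || ! r || T && F
s || ( s ) || ! r || F && F
s || ( s ) || ! r || s && F
s || ( s ) || ! r || s && ! F
s || ( s ) || ! r || s && ! r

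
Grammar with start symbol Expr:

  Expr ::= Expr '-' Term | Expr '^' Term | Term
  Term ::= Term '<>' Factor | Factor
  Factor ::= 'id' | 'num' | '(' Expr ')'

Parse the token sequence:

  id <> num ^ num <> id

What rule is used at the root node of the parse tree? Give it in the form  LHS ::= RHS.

[Expr [Expr [Term [Term [Factor id]] <> [Factor num]]] ^ [Term [Term [Factor num]] <> [Factor id]]]

Expr ::= Expr '^' Term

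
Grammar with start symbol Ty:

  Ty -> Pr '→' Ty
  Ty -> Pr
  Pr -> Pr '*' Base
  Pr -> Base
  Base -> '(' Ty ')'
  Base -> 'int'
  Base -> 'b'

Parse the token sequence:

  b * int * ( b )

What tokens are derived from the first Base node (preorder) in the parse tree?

b

[Ty [Pr [Pr [Pr [Base b]] * [Base int]] * [Base ( [Ty [Pr [Base b]]] )]]]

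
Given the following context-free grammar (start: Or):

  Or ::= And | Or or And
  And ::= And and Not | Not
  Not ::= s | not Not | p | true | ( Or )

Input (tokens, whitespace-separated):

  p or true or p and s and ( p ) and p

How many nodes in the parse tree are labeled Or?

4

[Or [Or [Or [And [Not p]]] or [And [Not true]]] or [And [And [And [And [Not p]] and [Not s]] and [Not ( [Or [And [Not p]]] )]] and [Not p]]]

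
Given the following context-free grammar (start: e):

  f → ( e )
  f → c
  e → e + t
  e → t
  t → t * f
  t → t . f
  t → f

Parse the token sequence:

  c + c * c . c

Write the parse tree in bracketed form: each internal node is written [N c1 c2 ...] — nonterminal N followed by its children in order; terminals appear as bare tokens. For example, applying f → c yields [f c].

e
e + t
t + t
f + t
c + t
c + t . f
c + t * f . f
c + f * f . f
c + c * f . f
c + c * c . f
c + c * c . c

[e [e [t [f c]]] + [t [t [t [f c]] * [f c]] . [f c]]]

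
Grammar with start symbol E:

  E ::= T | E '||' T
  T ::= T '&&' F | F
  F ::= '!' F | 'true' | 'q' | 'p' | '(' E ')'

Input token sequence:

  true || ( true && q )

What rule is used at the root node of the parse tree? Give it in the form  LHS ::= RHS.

E ::= E '||' T

[E [E [T [F true]]] || [T [F ( [E [T [T [F true]] && [F q]]] )]]]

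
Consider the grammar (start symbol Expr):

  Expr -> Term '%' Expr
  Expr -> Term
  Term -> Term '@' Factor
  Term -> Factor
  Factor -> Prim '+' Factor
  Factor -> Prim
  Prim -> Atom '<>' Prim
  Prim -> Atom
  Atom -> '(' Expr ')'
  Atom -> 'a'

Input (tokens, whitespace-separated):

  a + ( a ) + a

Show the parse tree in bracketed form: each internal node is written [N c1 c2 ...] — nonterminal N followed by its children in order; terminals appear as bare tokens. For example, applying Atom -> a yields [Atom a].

[Expr [Term [Factor [Prim [Atom a]] + [Factor [Prim [Atom ( [Expr [Term [Factor [Prim [Atom a]]]]] )]] + [Factor [Prim [Atom a]]]]]]]

Expr
Term
Factor
Prim + Factor
Atom + Factor
a + Factor
a + Prim + Factor
a + Atom + Factor
a + ( Expr ) + Factor
a + ( Term ) + Factor
a + ( Factor ) + Factor
a + ( Prim ) + Factor
a + ( Atom ) + Factor
a + ( a ) + Factor
a + ( a ) + Prim
a + ( a ) + Atom
a + ( a ) + a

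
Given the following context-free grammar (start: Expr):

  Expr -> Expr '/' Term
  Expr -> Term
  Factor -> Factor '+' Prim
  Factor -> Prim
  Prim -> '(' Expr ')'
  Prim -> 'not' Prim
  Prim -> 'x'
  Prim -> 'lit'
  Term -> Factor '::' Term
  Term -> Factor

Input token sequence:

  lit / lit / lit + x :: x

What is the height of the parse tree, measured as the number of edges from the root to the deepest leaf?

[Expr [Expr [Expr [Term [Factor [Prim lit]]]] / [Term [Factor [Prim lit]]]] / [Term [Factor [Factor [Prim lit]] + [Prim x]] :: [Term [Factor [Prim x]]]]]

6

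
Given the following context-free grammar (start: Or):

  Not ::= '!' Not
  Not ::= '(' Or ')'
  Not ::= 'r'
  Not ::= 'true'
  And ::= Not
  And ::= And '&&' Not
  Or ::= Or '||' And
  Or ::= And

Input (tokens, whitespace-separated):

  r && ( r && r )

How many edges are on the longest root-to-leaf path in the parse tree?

[Or [And [And [Not r]] && [Not ( [Or [And [And [Not r]] && [Not r]]] )]]]

7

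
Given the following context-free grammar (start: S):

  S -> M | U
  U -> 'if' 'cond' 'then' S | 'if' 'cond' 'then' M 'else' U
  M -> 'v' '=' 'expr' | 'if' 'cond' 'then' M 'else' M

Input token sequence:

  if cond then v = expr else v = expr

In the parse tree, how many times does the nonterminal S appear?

1

[S [M if cond then [M v = expr] else [M v = expr]]]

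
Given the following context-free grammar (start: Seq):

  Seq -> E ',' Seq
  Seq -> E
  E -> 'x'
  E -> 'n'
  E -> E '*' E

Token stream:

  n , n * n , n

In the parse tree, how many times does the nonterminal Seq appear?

3

[Seq [E n] , [Seq [E [E n] * [E n]] , [Seq [E n]]]]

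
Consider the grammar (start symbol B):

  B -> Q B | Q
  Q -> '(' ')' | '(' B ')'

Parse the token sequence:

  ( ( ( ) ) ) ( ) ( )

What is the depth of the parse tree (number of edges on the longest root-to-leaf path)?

[B [Q ( [B [Q ( [B [Q ( )]] )]] )] [B [Q ( )] [B [Q ( )]]]]

6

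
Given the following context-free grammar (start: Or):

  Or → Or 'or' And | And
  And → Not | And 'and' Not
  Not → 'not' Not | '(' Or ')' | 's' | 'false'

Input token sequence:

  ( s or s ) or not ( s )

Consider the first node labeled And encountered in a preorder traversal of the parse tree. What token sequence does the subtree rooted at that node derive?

( s or s )

[Or [Or [And [Not ( [Or [Or [And [Not s]]] or [And [Not s]]] )]]] or [And [Not not [Not ( [Or [And [Not s]]] )]]]]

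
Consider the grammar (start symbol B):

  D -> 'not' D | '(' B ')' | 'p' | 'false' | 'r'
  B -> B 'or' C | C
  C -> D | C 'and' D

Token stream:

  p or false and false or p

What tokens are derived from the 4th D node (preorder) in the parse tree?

[B [B [B [C [D p]]] or [C [C [D false]] and [D false]]] or [C [D p]]]

p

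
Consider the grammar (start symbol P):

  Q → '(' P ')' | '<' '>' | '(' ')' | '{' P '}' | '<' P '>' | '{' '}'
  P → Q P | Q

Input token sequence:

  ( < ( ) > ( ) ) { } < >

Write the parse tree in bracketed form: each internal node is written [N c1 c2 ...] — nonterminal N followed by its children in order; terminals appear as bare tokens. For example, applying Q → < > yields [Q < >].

[P [Q ( [P [Q < [P [Q ( )]] >] [P [Q ( )]]] )] [P [Q { }] [P [Q < >]]]]

P
Q P
( P ) P
( Q P ) P
( < P > P ) P
( < Q > P ) P
( < ( ) > P ) P
( < ( ) > Q ) P
( < ( ) > ( ) ) P
( < ( ) > ( ) ) Q P
( < ( ) > ( ) ) { } P
( < ( ) > ( ) ) { } Q
( < ( ) > ( ) ) { } < >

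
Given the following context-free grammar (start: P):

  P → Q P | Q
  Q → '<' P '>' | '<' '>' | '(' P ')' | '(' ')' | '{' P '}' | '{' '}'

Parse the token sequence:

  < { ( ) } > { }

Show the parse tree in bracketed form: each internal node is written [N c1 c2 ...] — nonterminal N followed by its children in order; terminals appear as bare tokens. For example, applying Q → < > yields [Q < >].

[P [Q < [P [Q { [P [Q ( )]] }]] >] [P [Q { }]]]

P
Q P
< P > P
< Q > P
< { P } > P
< { Q } > P
< { ( ) } > P
< { ( ) } > Q
< { ( ) } > { }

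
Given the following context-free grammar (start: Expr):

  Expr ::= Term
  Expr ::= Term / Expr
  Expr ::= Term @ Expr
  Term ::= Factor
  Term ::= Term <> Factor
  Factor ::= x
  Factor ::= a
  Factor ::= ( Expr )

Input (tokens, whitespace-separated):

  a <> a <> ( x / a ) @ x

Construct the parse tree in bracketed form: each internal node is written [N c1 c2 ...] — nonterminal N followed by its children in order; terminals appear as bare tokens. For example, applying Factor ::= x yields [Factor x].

Expr
Term @ Expr
Term <> Factor @ Expr
Term <> Factor <> Factor @ Expr
Factor <> Factor <> Factor @ Expr
a <> Factor <> Factor @ Expr
a <> a <> Factor @ Expr
a <> a <> ( Expr ) @ Expr
a <> a <> ( Term / Expr ) @ Expr
a <> a <> ( Factor / Expr ) @ Expr
a <> a <> ( x / Expr ) @ Expr
a <> a <> ( x / Term ) @ Expr
a <> a <> ( x / Factor ) @ Expr
a <> a <> ( x / a ) @ Expr
a <> a <> ( x / a ) @ Term
a <> a <> ( x / a ) @ Factor
a <> a <> ( x / a ) @ x

[Expr [Term [Term [Term [Factor a]] <> [Factor a]] <> [Factor ( [Expr [Term [Factor x]] / [Expr [Term [Factor a]]]] )]] @ [Expr [Term [Factor x]]]]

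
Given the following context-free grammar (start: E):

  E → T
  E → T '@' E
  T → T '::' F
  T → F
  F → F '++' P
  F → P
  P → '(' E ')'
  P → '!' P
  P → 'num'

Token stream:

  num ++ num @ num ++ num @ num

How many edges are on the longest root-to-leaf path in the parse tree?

6

[E [T [F [F [P num]] ++ [P num]]] @ [E [T [F [F [P num]] ++ [P num]]] @ [E [T [F [P num]]]]]]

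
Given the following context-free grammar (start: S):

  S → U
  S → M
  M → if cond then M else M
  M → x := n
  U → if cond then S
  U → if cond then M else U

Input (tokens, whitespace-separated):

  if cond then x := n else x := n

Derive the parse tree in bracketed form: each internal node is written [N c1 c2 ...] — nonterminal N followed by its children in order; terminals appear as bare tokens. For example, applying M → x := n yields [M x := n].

S
M
if cond then M else M
if cond then x := n else M
if cond then x := n else x := n

[S [M if cond then [M x := n] else [M x := n]]]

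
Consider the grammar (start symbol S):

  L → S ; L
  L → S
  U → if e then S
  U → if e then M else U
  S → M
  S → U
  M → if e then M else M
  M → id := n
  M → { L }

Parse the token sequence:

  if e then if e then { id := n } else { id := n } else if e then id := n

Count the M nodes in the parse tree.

[S [U if e then [M if e then [M { [L [S [M id := n]]] }] else [M { [L [S [M id := n]]] }]] else [U if e then [S [M id := n]]]]]

6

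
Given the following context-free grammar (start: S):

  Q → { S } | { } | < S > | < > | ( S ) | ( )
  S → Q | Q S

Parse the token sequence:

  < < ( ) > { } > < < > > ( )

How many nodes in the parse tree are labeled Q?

[S [Q < [S [Q < [S [Q ( )]] >] [S [Q { }]]] >] [S [Q < [S [Q < >]] >] [S [Q ( )]]]]

7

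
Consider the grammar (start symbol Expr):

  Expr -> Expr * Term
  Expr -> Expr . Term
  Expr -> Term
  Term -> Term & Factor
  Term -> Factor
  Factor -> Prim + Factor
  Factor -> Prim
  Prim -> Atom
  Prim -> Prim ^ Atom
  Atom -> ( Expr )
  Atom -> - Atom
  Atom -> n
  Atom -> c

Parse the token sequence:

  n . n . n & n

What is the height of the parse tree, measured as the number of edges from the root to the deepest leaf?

7

[Expr [Expr [Expr [Term [Factor [Prim [Atom n]]]]] . [Term [Factor [Prim [Atom n]]]]] . [Term [Term [Factor [Prim [Atom n]]]] & [Factor [Prim [Atom n]]]]]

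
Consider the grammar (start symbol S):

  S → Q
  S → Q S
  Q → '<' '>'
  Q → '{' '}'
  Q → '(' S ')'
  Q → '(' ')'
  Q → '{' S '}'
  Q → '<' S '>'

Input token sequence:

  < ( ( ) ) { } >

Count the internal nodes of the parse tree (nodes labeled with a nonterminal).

[S [Q < [S [Q ( [S [Q ( )]] )] [S [Q { }]]] >]]

8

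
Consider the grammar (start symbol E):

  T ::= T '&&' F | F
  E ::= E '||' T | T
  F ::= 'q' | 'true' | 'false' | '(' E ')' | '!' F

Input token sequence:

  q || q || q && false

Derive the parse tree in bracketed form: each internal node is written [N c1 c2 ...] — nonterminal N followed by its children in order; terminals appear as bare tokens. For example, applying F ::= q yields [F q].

E
E || T
E || T || T
T || T || T
F || T || T
q || T || T
q || F || T
q || q || T
q || q || T && F
q || q || F && F
q || q || q && F
q || q || q && false

[E [E [E [T [F q]]] || [T [F q]]] || [T [T [F q]] && [F false]]]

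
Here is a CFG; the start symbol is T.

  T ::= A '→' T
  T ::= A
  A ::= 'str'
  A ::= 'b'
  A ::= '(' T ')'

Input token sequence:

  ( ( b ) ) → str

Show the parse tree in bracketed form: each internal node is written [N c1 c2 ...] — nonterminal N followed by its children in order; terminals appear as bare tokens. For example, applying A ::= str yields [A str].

T
A → T
( T ) → T
( A ) → T
( ( T ) ) → T
( ( A ) ) → T
( ( b ) ) → T
( ( b ) ) → A
( ( b ) ) → str

[T [A ( [T [A ( [T [A b]] )]] )] → [T [A str]]]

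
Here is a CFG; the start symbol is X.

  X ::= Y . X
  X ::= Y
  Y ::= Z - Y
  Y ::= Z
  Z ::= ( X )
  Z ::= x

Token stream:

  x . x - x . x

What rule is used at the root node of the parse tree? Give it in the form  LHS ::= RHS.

[X [Y [Z x]] . [X [Y [Z x] - [Y [Z x]]] . [X [Y [Z x]]]]]

X ::= Y . X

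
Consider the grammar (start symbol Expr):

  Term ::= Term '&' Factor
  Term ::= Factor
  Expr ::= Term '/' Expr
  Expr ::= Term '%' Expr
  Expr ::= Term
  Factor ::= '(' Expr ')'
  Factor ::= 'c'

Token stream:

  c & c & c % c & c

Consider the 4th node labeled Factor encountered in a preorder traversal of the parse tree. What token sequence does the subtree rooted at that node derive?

c

[Expr [Term [Term [Term [Factor c]] & [Factor c]] & [Factor c]] % [Expr [Term [Term [Factor c]] & [Factor c]]]]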